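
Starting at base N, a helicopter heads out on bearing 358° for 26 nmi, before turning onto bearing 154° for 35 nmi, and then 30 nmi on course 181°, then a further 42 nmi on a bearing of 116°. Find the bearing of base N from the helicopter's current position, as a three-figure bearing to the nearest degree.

316°

Leg 1 (358°, 26 nmi): east 26 sin 358° = -0.91, north 26 cos 358° = 25.98
Leg 2 (154°, 35 nmi): east 35 sin 154° = 15.34, north 35 cos 154° = -31.46
Leg 3 (181°, 30 nmi): east 30 sin 181° = -0.52, north 30 cos 181° = -30.00
Leg 4 (116°, 42 nmi): east 42 sin 116° = 37.75, north 42 cos 116° = -18.41
Net displacement: 51.66 east, -53.88 north. Direction back to start is (-51.66, 53.88): bearing = atan2(-51.66, 53.88) mod 360° = 316.20° ≈ 316°.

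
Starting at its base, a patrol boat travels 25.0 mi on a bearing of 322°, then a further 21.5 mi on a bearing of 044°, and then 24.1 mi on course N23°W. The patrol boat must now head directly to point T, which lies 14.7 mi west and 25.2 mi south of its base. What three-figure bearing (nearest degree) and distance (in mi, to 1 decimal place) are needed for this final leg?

Leg 1 (322°, 25.0 mi): east 25.0 sin 322° = -15.39, north 25.0 cos 322° = 19.70
Leg 2 (044°, 21.5 mi): east 21.5 sin 44° = 14.94, north 21.5 cos 44° = 15.47
Leg 3 (N23°W, 24.1 mi): east 24.1 sin 337° = -9.42, north 24.1 cos 337° = 22.18
Current position: (-9.87, 57.35). Target: (-14.7, -25.2). Remaining: Δeast = -4.83, Δnorth = -82.55.
Bearing = atan2(-4.83, -82.55) mod 360° = 183.35°; distance = √((-4.83)² + (-82.55)²) = 82.691 mi.

183°, 82.7 mi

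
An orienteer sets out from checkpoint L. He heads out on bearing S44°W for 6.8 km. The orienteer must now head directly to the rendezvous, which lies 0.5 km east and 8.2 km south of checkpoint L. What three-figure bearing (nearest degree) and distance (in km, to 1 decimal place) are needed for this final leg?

Leg 1 (S44°W, 6.8 km): east 6.8 sin 224° = -4.72, north 6.8 cos 224° = -4.89
Current position: (-4.72, -4.89). Target: (0.5, -8.2). Remaining: Δeast = 5.22, Δnorth = -3.31.
Bearing = atan2(5.22, -3.31) mod 360° = 122.35°; distance = √((5.22)² + (-3.31)²) = 6.183 km.

122°, 6.2 km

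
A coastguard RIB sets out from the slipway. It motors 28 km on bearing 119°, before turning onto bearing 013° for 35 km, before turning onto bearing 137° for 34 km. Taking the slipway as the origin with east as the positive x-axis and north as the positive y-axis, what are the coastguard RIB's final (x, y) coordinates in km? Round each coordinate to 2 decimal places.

(55.55, -4.34)

Leg 1 (119°, 28 km): east 28 sin 119° = 24.49, north 28 cos 119° = -13.57
Leg 2 (013°, 35 km): east 35 sin 13° = 7.87, north 35 cos 13° = 34.10
Leg 3 (137°, 34 km): east 34 sin 137° = 23.19, north 34 cos 137° = -24.87
Summing: 55.55 km east, -4.34 km north → (55.55, -4.34).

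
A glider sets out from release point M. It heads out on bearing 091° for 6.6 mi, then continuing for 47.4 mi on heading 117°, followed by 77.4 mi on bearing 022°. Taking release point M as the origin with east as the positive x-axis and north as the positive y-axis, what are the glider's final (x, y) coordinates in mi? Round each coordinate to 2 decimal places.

(77.83, 50.13)

Leg 1 (091°, 6.6 mi): east 6.6 sin 91° = 6.60, north 6.6 cos 91° = -0.12
Leg 2 (117°, 47.4 mi): east 47.4 sin 117° = 42.23, north 47.4 cos 117° = -21.52
Leg 3 (022°, 77.4 mi): east 77.4 sin 22° = 28.99, north 77.4 cos 22° = 71.76
Summing: 77.83 mi east, 50.13 mi north → (77.83, 50.13).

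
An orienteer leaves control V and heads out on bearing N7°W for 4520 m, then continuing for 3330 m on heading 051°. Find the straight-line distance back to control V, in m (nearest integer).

6890 m

Leg 1 (N7°W, 4520 m): east 4520 sin 353° = -550.85, north 4520 cos 353° = 4486.31
Leg 2 (051°, 3330 m): east 3330 sin 51° = 2587.90, north 3330 cos 51° = 2095.64
Net: 2037.05 east, 6581.95 north. Distance = √((2037.05)² + (6581.95)²) = 6889.961 m.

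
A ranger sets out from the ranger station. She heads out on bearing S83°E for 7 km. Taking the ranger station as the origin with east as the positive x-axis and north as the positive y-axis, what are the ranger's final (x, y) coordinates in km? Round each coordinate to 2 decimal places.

(6.95, -0.85)

Leg 1 (S83°E, 7 km): east 7 sin 97° = 6.95, north 7 cos 97° = -0.85
Summing: 6.95 km east, -0.85 km north → (6.95, -0.85).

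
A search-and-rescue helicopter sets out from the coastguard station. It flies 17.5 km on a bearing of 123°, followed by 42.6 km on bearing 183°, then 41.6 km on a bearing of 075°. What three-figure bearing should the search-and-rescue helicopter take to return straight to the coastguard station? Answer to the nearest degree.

308°

Leg 1 (123°, 17.5 km): east 17.5 sin 123° = 14.68, north 17.5 cos 123° = -9.53
Leg 2 (183°, 42.6 km): east 42.6 sin 183° = -2.23, north 42.6 cos 183° = -42.54
Leg 3 (075°, 41.6 km): east 41.6 sin 75° = 40.18, north 41.6 cos 75° = 10.77
Net displacement: 52.63 east, -41.31 north. Direction back to start is (-52.63, 41.31): bearing = atan2(-52.63, 41.31) mod 360° = 308.13° ≈ 308°.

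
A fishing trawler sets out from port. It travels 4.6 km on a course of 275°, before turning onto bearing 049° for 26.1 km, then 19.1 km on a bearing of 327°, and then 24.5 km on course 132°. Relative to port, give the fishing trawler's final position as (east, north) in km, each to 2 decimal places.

Leg 1 (275°, 4.6 km): east 4.6 sin 275° = -4.58, north 4.6 cos 275° = 0.40
Leg 2 (049°, 26.1 km): east 26.1 sin 49° = 19.70, north 26.1 cos 49° = 17.12
Leg 3 (327°, 19.1 km): east 19.1 sin 327° = -10.40, north 19.1 cos 327° = 16.02
Leg 4 (132°, 24.5 km): east 24.5 sin 132° = 18.21, north 24.5 cos 132° = -16.39
Summing: 22.92 km east, 17.15 km north → (22.92, 17.15).

(22.92, 17.15)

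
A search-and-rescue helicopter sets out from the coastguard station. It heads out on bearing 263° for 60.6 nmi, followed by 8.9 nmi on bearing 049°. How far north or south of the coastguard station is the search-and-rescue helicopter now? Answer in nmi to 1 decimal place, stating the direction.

Leg 1 (263°, 60.6 nmi): east 60.6 sin 263° = -60.15, north 60.6 cos 263° = -7.39
Leg 2 (049°, 8.9 nmi): east 8.9 sin 49° = 6.72, north 8.9 cos 49° = 5.84
Net north component: -1.55 nmi.

1.5 nmi south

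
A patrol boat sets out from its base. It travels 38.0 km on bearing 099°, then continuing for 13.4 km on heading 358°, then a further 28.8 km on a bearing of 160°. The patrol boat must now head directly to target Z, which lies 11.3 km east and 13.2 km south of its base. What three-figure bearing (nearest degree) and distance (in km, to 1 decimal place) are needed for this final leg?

280°, 36.2 km

Leg 1 (099°, 38.0 km): east 38.0 sin 99° = 37.53, north 38.0 cos 99° = -5.94
Leg 2 (358°, 13.4 km): east 13.4 sin 358° = -0.47, north 13.4 cos 358° = 13.39
Leg 3 (160°, 28.8 km): east 28.8 sin 160° = 9.85, north 28.8 cos 160° = -27.06
Current position: (46.91, -19.62). Target: (11.3, -13.2). Remaining: Δeast = -35.61, Δnorth = 6.42.
Bearing = atan2(-35.61, 6.42) mod 360° = 280.21°; distance = √((-35.61)² + (6.42)²) = 36.188 km.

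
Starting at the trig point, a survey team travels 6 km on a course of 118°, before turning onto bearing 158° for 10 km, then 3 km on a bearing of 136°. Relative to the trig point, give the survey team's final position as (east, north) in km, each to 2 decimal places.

(11.13, -14.25)

Leg 1 (118°, 6 km): east 6 sin 118° = 5.30, north 6 cos 118° = -2.82
Leg 2 (158°, 10 km): east 10 sin 158° = 3.75, north 10 cos 158° = -9.27
Leg 3 (136°, 3 km): east 3 sin 136° = 2.08, north 3 cos 136° = -2.16
Summing: 11.13 km east, -14.25 km north → (11.13, -14.25).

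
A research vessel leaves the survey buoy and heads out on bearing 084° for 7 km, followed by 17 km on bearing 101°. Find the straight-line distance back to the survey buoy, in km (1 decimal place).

Leg 1 (084°, 7 km): east 7 sin 84° = 6.96, north 7 cos 84° = 0.73
Leg 2 (101°, 17 km): east 17 sin 101° = 16.69, north 17 cos 101° = -3.24
Net: 23.65 east, -2.51 north. Distance = √((23.65)² + (-2.51)²) = 23.782 km.

23.8 km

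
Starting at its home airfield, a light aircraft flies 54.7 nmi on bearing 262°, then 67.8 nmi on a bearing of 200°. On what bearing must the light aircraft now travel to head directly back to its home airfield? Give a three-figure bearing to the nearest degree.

047°

Leg 1 (262°, 54.7 nmi): east 54.7 sin 262° = -54.17, north 54.7 cos 262° = -7.61
Leg 2 (200°, 67.8 nmi): east 67.8 sin 200° = -23.19, north 67.8 cos 200° = -63.71
Net displacement: -77.36 east, -71.32 north. Direction back to start is (77.36, 71.32): bearing = atan2(77.36, 71.32) mod 360° = 47.32° ≈ 047°.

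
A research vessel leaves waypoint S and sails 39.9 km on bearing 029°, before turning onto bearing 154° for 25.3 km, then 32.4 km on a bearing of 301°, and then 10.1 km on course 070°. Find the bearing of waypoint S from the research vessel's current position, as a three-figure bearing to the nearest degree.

Leg 1 (029°, 39.9 km): east 39.9 sin 29° = 19.34, north 39.9 cos 29° = 34.90
Leg 2 (154°, 25.3 km): east 25.3 sin 154° = 11.09, north 25.3 cos 154° = -22.74
Leg 3 (301°, 32.4 km): east 32.4 sin 301° = -27.77, north 32.4 cos 301° = 16.69
Leg 4 (070°, 10.1 km): east 10.1 sin 70° = 9.49, north 10.1 cos 70° = 3.45
Net displacement: 12.15 east, 32.30 north. Direction back to start is (-12.15, -32.30): bearing = atan2(-12.15, -32.30) mod 360° = 200.62° ≈ 201°.

201°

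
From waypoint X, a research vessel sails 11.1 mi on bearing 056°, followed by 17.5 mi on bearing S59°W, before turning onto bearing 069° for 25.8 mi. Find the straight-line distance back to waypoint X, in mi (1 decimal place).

Leg 1 (056°, 11.1 mi): east 11.1 sin 56° = 9.20, north 11.1 cos 56° = 6.21
Leg 2 (S59°W, 17.5 mi): east 17.5 sin 239° = -15.00, north 17.5 cos 239° = -9.01
Leg 3 (069°, 25.8 mi): east 25.8 sin 69° = 24.09, north 25.8 cos 69° = 9.25
Net: 18.29 east, 6.44 north. Distance = √((18.29)² + (6.44)²) = 19.389 mi.

19.4 mi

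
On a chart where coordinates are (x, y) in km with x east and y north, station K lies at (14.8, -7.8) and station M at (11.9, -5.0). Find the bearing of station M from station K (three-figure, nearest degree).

314°

Δeast = 11.9 − 14.8 = -2.90; Δnorth = -5.0 − -7.8 = 2.80.
Bearing = atan2(Δeast, Δnorth) mod 360° = 313.99° ≈ 314°.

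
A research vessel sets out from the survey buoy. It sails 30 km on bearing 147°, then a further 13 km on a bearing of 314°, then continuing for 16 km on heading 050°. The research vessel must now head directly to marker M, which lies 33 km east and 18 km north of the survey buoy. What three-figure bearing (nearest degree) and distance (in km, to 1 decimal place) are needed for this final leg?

Leg 1 (147°, 30 km): east 30 sin 147° = 16.34, north 30 cos 147° = -25.16
Leg 2 (314°, 13 km): east 13 sin 314° = -9.35, north 13 cos 314° = 9.03
Leg 3 (050°, 16 km): east 16 sin 50° = 12.26, north 16 cos 50° = 10.28
Current position: (19.24, -5.84). Target: (33, 18). Remaining: Δeast = 13.76, Δnorth = 23.84.
Bearing = atan2(13.76, 23.84) mod 360° = 29.98°; distance = √((13.76)² + (23.84)²) = 27.528 km.

030°, 27.5 km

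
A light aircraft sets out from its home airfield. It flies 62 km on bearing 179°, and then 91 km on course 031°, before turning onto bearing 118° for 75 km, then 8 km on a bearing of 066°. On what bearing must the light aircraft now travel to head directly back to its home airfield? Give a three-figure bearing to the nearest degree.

Leg 1 (179°, 62 km): east 62 sin 179° = 1.08, north 62 cos 179° = -61.99
Leg 2 (031°, 91 km): east 91 sin 31° = 46.87, north 91 cos 31° = 78.00
Leg 3 (118°, 75 km): east 75 sin 118° = 66.22, north 75 cos 118° = -35.21
Leg 4 (066°, 8 km): east 8 sin 66° = 7.31, north 8 cos 66° = 3.25
Net displacement: 121.48 east, -15.94 north. Direction back to start is (-121.48, 15.94): bearing = atan2(-121.48, 15.94) mod 360° = 277.48° ≈ 277°.

277°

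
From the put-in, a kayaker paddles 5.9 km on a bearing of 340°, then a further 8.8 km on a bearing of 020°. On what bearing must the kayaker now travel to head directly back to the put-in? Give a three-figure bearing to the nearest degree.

184°

Leg 1 (340°, 5.9 km): east 5.9 sin 340° = -2.02, north 5.9 cos 340° = 5.54
Leg 2 (020°, 8.8 km): east 8.8 sin 20° = 3.01, north 8.8 cos 20° = 8.27
Net displacement: 0.99 east, 13.81 north. Direction back to start is (-0.99, -13.81): bearing = atan2(-0.99, -13.81) mod 360° = 184.11° ≈ 184°.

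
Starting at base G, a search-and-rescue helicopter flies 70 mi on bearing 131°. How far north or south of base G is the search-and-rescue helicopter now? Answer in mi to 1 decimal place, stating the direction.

Leg 1 (131°, 70 mi): east 70 sin 131° = 52.83, north 70 cos 131° = -45.92
Net north component: -45.92 mi.

45.9 mi south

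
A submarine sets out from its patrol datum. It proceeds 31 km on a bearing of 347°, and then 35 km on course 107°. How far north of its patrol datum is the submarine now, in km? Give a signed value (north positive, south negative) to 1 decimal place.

20.0 km

Leg 1 (347°, 31 km): east 31 sin 347° = -6.97, north 31 cos 347° = 30.21
Leg 2 (107°, 35 km): east 35 sin 107° = 33.47, north 35 cos 107° = -10.23
Net north component: 19.97 km.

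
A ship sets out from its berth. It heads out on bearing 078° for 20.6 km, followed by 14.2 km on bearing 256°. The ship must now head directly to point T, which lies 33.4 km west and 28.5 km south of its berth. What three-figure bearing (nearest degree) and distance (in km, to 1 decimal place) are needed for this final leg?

Leg 1 (078°, 20.6 km): east 20.6 sin 78° = 20.15, north 20.6 cos 78° = 4.28
Leg 2 (256°, 14.2 km): east 14.2 sin 256° = -13.78, north 14.2 cos 256° = -3.44
Current position: (6.37, 0.85). Target: (-33.4, -28.5). Remaining: Δeast = -39.77, Δnorth = -29.35.
Bearing = atan2(-39.77, -29.35) mod 360° = 233.58°; distance = √((-39.77)² + (-29.35)²) = 49.427 km.

234°, 49.4 km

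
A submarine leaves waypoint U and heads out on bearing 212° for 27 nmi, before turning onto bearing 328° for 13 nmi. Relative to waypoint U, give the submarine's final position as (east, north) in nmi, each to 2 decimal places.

(-21.20, -11.87)

Leg 1 (212°, 27 nmi): east 27 sin 212° = -14.31, north 27 cos 212° = -22.90
Leg 2 (328°, 13 nmi): east 13 sin 328° = -6.89, north 13 cos 328° = 11.02
Summing: -21.20 nmi east, -11.87 nmi north → (-21.20, -11.87).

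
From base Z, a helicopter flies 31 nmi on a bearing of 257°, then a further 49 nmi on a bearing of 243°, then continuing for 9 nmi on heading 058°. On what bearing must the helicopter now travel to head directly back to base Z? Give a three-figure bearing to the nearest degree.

Leg 1 (257°, 31 nmi): east 31 sin 257° = -30.21, north 31 cos 257° = -6.97
Leg 2 (243°, 49 nmi): east 49 sin 243° = -43.66, north 49 cos 243° = -22.25
Leg 3 (058°, 9 nmi): east 9 sin 58° = 7.63, north 9 cos 58° = 4.77
Net displacement: -66.23 east, -24.45 north. Direction back to start is (66.23, 24.45): bearing = atan2(66.23, 24.45) mod 360° = 69.74° ≈ 070°.

070°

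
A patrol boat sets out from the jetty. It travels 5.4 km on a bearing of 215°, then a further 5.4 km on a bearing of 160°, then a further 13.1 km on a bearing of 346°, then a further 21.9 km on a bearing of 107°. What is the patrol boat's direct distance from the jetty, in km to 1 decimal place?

16.8 km

Leg 1 (215°, 5.4 km): east 5.4 sin 215° = -3.10, north 5.4 cos 215° = -4.42
Leg 2 (160°, 5.4 km): east 5.4 sin 160° = 1.85, north 5.4 cos 160° = -5.07
Leg 3 (346°, 13.1 km): east 13.1 sin 346° = -3.17, north 13.1 cos 346° = 12.71
Leg 4 (107°, 21.9 km): east 21.9 sin 107° = 20.94, north 21.9 cos 107° = -6.40
Net: 16.52 east, -3.19 north. Distance = √((16.52)² + (-3.19)²) = 16.829 km.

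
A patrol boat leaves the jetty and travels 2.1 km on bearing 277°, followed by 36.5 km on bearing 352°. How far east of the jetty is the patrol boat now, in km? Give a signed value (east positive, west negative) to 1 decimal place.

-7.2 km

Leg 1 (277°, 2.1 km): east 2.1 sin 277° = -2.08, north 2.1 cos 277° = 0.26
Leg 2 (352°, 36.5 km): east 36.5 sin 352° = -5.08, north 36.5 cos 352° = 36.14
Net east component: -7.16 km.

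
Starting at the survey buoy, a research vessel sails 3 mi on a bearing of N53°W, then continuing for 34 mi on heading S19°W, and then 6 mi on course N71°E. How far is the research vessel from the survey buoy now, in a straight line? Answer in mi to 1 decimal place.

29.4 mi

Leg 1 (N53°W, 3 mi): east 3 sin 307° = -2.40, north 3 cos 307° = 1.81
Leg 2 (S19°W, 34 mi): east 34 sin 199° = -11.07, north 34 cos 199° = -32.15
Leg 3 (N71°E, 6 mi): east 6 sin 71° = 5.67, north 6 cos 71° = 1.95
Net: -7.79 east, -28.39 north. Distance = √((-7.79)² + (-28.39)²) = 29.439 mi.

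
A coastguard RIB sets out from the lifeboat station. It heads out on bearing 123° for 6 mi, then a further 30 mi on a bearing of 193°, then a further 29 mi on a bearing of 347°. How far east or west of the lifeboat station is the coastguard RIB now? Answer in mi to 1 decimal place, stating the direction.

8.2 mi west

Leg 1 (123°, 6 mi): east 6 sin 123° = 5.03, north 6 cos 123° = -3.27
Leg 2 (193°, 30 mi): east 30 sin 193° = -6.75, north 30 cos 193° = -29.23
Leg 3 (347°, 29 mi): east 29 sin 347° = -6.52, north 29 cos 347° = 28.26
Net east component: -8.24 mi.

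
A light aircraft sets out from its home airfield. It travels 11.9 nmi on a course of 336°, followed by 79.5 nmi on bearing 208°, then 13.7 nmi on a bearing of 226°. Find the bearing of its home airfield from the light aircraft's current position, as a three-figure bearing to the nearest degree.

Leg 1 (336°, 11.9 nmi): east 11.9 sin 336° = -4.84, north 11.9 cos 336° = 10.87
Leg 2 (208°, 79.5 nmi): east 79.5 sin 208° = -37.32, north 79.5 cos 208° = -70.19
Leg 3 (226°, 13.7 nmi): east 13.7 sin 226° = -9.85, north 13.7 cos 226° = -9.52
Net displacement: -52.02 east, -68.84 north. Direction back to start is (52.02, 68.84): bearing = atan2(52.02, 68.84) mod 360° = 37.08° ≈ 037°.

037°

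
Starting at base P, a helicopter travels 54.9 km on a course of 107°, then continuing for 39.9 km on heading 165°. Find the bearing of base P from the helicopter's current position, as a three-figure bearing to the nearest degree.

Leg 1 (107°, 54.9 km): east 54.9 sin 107° = 52.50, north 54.9 cos 107° = -16.05
Leg 2 (165°, 39.9 km): east 39.9 sin 165° = 10.33, north 39.9 cos 165° = -38.54
Net displacement: 62.83 east, -54.59 north. Direction back to start is (-62.83, 54.59): bearing = atan2(-62.83, 54.59) mod 360° = 310.99° ≈ 311°.

311°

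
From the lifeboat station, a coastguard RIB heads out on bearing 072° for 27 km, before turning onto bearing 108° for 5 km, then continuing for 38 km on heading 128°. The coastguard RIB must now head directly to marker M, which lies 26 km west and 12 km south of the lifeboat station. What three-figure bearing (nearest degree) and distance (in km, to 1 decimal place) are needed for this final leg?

Leg 1 (072°, 27 km): east 27 sin 72° = 25.68, north 27 cos 72° = 8.34
Leg 2 (108°, 5 km): east 5 sin 108° = 4.76, north 5 cos 108° = -1.55
Leg 3 (128°, 38 km): east 38 sin 128° = 29.94, north 38 cos 128° = -23.40
Current position: (60.38, -16.60). Target: (-26, -12). Remaining: Δeast = -86.38, Δnorth = 4.60.
Bearing = atan2(-86.38, 4.60) mod 360° = 273.05°; distance = √((-86.38)² + (4.60)²) = 86.500 km.

273°, 86.5 km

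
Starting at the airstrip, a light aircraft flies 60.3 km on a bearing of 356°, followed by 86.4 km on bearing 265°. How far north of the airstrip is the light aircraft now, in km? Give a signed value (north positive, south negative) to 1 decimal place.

Leg 1 (356°, 60.3 km): east 60.3 sin 356° = -4.21, north 60.3 cos 356° = 60.15
Leg 2 (265°, 86.4 km): east 86.4 sin 265° = -86.07, north 86.4 cos 265° = -7.53
Net north component: 52.62 km.

52.6 km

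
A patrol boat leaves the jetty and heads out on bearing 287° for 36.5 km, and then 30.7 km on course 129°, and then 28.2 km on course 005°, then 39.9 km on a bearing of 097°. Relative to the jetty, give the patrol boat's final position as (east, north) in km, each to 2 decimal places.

(31.01, 14.58)

Leg 1 (287°, 36.5 km): east 36.5 sin 287° = -34.91, north 36.5 cos 287° = 10.67
Leg 2 (129°, 30.7 km): east 30.7 sin 129° = 23.86, north 30.7 cos 129° = -19.32
Leg 3 (005°, 28.2 km): east 28.2 sin 5° = 2.46, north 28.2 cos 5° = 28.09
Leg 4 (097°, 39.9 km): east 39.9 sin 97° = 39.60, north 39.9 cos 97° = -4.86
Summing: 31.01 km east, 14.58 km north → (31.01, 14.58).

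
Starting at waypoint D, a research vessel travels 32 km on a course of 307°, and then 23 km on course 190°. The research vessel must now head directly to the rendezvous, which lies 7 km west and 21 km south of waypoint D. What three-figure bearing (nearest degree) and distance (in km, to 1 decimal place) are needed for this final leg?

Leg 1 (307°, 32 km): east 32 sin 307° = -25.56, north 32 cos 307° = 19.26
Leg 2 (190°, 23 km): east 23 sin 190° = -3.99, north 23 cos 190° = -22.65
Current position: (-29.55, -3.39). Target: (-7, -21). Remaining: Δeast = 22.55, Δnorth = -17.61.
Bearing = atan2(22.55, -17.61) mod 360° = 127.98°; distance = √((22.55)² + (-17.61)²) = 28.610 km.

128°, 28.6 km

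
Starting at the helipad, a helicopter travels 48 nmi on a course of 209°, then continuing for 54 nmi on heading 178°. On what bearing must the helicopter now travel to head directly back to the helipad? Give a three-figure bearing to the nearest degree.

013°

Leg 1 (209°, 48 nmi): east 48 sin 209° = -23.27, north 48 cos 209° = -41.98
Leg 2 (178°, 54 nmi): east 54 sin 178° = 1.88, north 54 cos 178° = -53.97
Net displacement: -21.39 east, -95.95 north. Direction back to start is (21.39, 95.95): bearing = atan2(21.39, 95.95) mod 360° = 12.57° ≈ 013°.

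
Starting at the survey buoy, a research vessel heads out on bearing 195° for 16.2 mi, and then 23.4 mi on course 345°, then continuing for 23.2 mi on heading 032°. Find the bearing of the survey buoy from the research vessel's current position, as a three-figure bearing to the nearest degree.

Leg 1 (195°, 16.2 mi): east 16.2 sin 195° = -4.19, north 16.2 cos 195° = -15.65
Leg 2 (345°, 23.4 mi): east 23.4 sin 345° = -6.06, north 23.4 cos 345° = 22.60
Leg 3 (032°, 23.2 mi): east 23.2 sin 32° = 12.29, north 23.2 cos 32° = 19.67
Net displacement: 2.04 east, 26.63 north. Direction back to start is (-2.04, -26.63): bearing = atan2(-2.04, -26.63) mod 360° = 184.39° ≈ 184°.

184°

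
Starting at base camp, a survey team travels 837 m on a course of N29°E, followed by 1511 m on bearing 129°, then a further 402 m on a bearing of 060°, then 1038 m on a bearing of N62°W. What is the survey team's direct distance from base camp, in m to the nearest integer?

1115 m

Leg 1 (N29°E, 837 m): east 837 sin 29° = 405.79, north 837 cos 29° = 732.06
Leg 2 (129°, 1511 m): east 1511 sin 129° = 1174.27, north 1511 cos 129° = -950.90
Leg 3 (060°, 402 m): east 402 sin 60° = 348.14, north 402 cos 60° = 201.00
Leg 4 (N62°W, 1038 m): east 1038 sin 298° = -916.50, north 1038 cos 298° = 487.31
Net: 1011.70 east, 469.47 north. Distance = √((1011.70)² + (469.47)²) = 1115.314 m.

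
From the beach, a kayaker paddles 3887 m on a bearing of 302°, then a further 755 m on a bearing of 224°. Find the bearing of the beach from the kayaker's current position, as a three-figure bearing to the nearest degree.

112°

Leg 1 (302°, 3887 m): east 3887 sin 302° = -3296.36, north 3887 cos 302° = 2059.80
Leg 2 (224°, 755 m): east 755 sin 224° = -524.47, north 755 cos 224° = -543.10
Net displacement: -3820.83 east, 1516.69 north. Direction back to start is (3820.83, -1516.69): bearing = atan2(3820.83, -1516.69) mod 360° = 111.65° ≈ 112°.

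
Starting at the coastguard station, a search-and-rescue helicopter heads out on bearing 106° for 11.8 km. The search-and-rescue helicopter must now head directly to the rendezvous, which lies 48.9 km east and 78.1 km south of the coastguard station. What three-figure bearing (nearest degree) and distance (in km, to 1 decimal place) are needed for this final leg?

153°, 83.7 km

Leg 1 (106°, 11.8 km): east 11.8 sin 106° = 11.34, north 11.8 cos 106° = -3.25
Current position: (11.34, -3.25). Target: (48.9, -78.1). Remaining: Δeast = 37.56, Δnorth = -74.85.
Bearing = atan2(37.56, -74.85) mod 360° = 153.35°; distance = √((37.56)² + (-74.85)²) = 83.742 km.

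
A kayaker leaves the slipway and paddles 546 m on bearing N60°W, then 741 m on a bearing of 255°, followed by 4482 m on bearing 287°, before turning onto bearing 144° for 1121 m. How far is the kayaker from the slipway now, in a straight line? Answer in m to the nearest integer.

Leg 1 (N60°W, 546 m): east 546 sin 300° = -472.85, north 546 cos 300° = 273.00
Leg 2 (255°, 741 m): east 741 sin 255° = -715.75, north 741 cos 255° = -191.78
Leg 3 (287°, 4482 m): east 4482 sin 287° = -4286.16, north 4482 cos 287° = 1310.41
Leg 4 (144°, 1121 m): east 1121 sin 144° = 658.91, north 1121 cos 144° = -906.91
Net: -4815.85 east, 484.72 north. Distance = √((-4815.85)² + (484.72)²) = 4840.184 m.

4840 m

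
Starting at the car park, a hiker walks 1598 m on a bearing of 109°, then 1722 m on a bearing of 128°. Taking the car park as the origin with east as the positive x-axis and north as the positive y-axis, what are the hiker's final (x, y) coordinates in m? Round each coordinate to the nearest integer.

(2868, -1580)

Leg 1 (109°, 1598 m): east 1598 sin 109° = 1510.94, north 1598 cos 109° = -520.26
Leg 2 (128°, 1722 m): east 1722 sin 128° = 1356.95, north 1722 cos 128° = -1060.17
Summing: 2867.89 m east, -1580.43 m north → (2868, -1580).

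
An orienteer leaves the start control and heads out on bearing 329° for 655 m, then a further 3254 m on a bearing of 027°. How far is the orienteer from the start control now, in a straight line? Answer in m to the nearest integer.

3644 m

Leg 1 (329°, 655 m): east 655 sin 329° = -337.35, north 655 cos 329° = 561.44
Leg 2 (027°, 3254 m): east 3254 sin 27° = 1477.29, north 3254 cos 27° = 2899.34
Net: 1139.94 east, 3460.78 north. Distance = √((1139.94)² + (3460.78)²) = 3643.686 m.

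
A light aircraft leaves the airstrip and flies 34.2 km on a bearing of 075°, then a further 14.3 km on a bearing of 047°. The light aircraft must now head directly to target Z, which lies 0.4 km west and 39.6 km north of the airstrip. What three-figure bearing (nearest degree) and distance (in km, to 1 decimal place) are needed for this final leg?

Leg 1 (075°, 34.2 km): east 34.2 sin 75° = 33.03, north 34.2 cos 75° = 8.85
Leg 2 (047°, 14.3 km): east 14.3 sin 47° = 10.46, north 14.3 cos 47° = 9.75
Current position: (43.49, 18.60). Target: (-0.4, 39.6). Remaining: Δeast = -43.89, Δnorth = 21.00.
Bearing = atan2(-43.89, 21.00) mod 360° = 295.56°; distance = √((-43.89)² + (21.00)²) = 48.656 km.

296°, 48.7 km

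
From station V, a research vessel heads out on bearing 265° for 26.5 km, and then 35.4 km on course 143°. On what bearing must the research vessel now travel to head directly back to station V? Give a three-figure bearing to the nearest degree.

009°

Leg 1 (265°, 26.5 km): east 26.5 sin 265° = -26.40, north 26.5 cos 265° = -2.31
Leg 2 (143°, 35.4 km): east 35.4 sin 143° = 21.30, north 35.4 cos 143° = -28.27
Net displacement: -5.09 east, -30.58 north. Direction back to start is (5.09, 30.58): bearing = atan2(5.09, 30.58) mod 360° = 9.46° ≈ 009°.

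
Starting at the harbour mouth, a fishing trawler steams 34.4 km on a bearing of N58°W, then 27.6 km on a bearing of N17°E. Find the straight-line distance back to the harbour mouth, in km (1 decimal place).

49.4 km

Leg 1 (N58°W, 34.4 km): east 34.4 sin 302° = -29.17, north 34.4 cos 302° = 18.23
Leg 2 (N17°E, 27.6 km): east 27.6 sin 17° = 8.07, north 27.6 cos 17° = 26.39
Net: -21.10 east, 44.62 north. Distance = √((-21.10)² + (44.62)²) = 49.362 km.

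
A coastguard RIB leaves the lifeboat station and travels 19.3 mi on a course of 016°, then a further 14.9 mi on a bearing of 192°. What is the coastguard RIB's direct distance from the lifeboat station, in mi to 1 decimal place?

4.6 mi

Leg 1 (016°, 19.3 mi): east 19.3 sin 16° = 5.32, north 19.3 cos 16° = 18.55
Leg 2 (192°, 14.9 mi): east 14.9 sin 192° = -3.10, north 14.9 cos 192° = -14.57
Net: 2.22 east, 3.98 north. Distance = √((2.22)² + (3.98)²) = 4.556 mi.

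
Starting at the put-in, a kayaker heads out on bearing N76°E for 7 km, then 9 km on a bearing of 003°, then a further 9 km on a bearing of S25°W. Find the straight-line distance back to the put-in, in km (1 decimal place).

Leg 1 (N76°E, 7 km): east 7 sin 76° = 6.79, north 7 cos 76° = 1.69
Leg 2 (003°, 9 km): east 9 sin 3° = 0.47, north 9 cos 3° = 8.99
Leg 3 (S25°W, 9 km): east 9 sin 205° = -3.80, north 9 cos 205° = -8.16
Net: 3.46 east, 2.52 north. Distance = √((3.46)² + (2.52)²) = 4.283 km.

4.3 km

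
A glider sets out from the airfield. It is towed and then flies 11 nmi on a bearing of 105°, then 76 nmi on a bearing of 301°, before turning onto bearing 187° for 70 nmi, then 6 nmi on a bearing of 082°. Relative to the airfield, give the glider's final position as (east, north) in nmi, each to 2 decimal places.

Leg 1 (105°, 11 nmi): east 11 sin 105° = 10.63, north 11 cos 105° = -2.85
Leg 2 (301°, 76 nmi): east 76 sin 301° = -65.14, north 76 cos 301° = 39.14
Leg 3 (187°, 70 nmi): east 70 sin 187° = -8.53, north 70 cos 187° = -69.48
Leg 4 (082°, 6 nmi): east 6 sin 82° = 5.94, north 6 cos 82° = 0.84
Summing: -57.11 nmi east, -32.35 nmi north → (-57.11, -32.35).

(-57.11, -32.35)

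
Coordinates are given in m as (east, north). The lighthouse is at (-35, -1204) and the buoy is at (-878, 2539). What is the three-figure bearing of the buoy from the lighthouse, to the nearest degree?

Δeast = -878 − -35 = -843.00; Δnorth = 2539 − -1204 = 3743.00.
Bearing = atan2(Δeast, Δnorth) mod 360° = 347.31° ≈ 347°.

347°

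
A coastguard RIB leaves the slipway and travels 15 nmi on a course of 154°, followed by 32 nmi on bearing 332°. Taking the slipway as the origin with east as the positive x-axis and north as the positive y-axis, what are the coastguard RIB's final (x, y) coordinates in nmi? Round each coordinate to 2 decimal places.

Leg 1 (154°, 15 nmi): east 15 sin 154° = 6.58, north 15 cos 154° = -13.48
Leg 2 (332°, 32 nmi): east 32 sin 332° = -15.02, north 32 cos 332° = 28.25
Summing: -8.45 nmi east, 14.77 nmi north → (-8.45, 14.77).

(-8.45, 14.77)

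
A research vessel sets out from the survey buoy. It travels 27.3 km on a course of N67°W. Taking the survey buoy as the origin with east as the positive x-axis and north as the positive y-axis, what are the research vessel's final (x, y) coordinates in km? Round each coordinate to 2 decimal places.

Leg 1 (N67°W, 27.3 km): east 27.3 sin 293° = -25.13, north 27.3 cos 293° = 10.67
Summing: -25.13 km east, 10.67 km north → (-25.13, 10.67).

(-25.13, 10.67)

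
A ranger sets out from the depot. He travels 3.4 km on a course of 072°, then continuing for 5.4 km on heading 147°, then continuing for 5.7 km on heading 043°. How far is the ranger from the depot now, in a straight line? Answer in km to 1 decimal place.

10.1 km

Leg 1 (072°, 3.4 km): east 3.4 sin 72° = 3.23, north 3.4 cos 72° = 1.05
Leg 2 (147°, 5.4 km): east 5.4 sin 147° = 2.94, north 5.4 cos 147° = -4.53
Leg 3 (043°, 5.7 km): east 5.7 sin 43° = 3.89, north 5.7 cos 43° = 4.17
Net: 10.06 east, 0.69 north. Distance = √((10.06)² + (0.69)²) = 10.086 km.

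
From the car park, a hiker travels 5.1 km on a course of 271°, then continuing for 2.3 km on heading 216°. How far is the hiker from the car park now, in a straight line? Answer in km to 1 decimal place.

6.7 km

Leg 1 (271°, 5.1 km): east 5.1 sin 271° = -5.10, north 5.1 cos 271° = 0.09
Leg 2 (216°, 2.3 km): east 2.3 sin 216° = -1.35, north 2.3 cos 216° = -1.86
Net: -6.45 east, -1.77 north. Distance = √((-6.45)² + (-1.77)²) = 6.690 km.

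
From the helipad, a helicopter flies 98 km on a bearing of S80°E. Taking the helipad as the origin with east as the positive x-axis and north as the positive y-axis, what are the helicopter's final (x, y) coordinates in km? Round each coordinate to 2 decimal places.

Leg 1 (S80°E, 98 km): east 98 sin 100° = 96.51, north 98 cos 100° = -17.02
Summing: 96.51 km east, -17.02 km north → (96.51, -17.02).

(96.51, -17.02)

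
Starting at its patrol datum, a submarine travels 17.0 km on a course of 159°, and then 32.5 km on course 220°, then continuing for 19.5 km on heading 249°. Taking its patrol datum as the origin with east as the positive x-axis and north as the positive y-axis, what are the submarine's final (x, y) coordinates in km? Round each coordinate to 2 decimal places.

(-33.00, -47.76)

Leg 1 (159°, 17.0 km): east 17.0 sin 159° = 6.09, north 17.0 cos 159° = -15.87
Leg 2 (220°, 32.5 km): east 32.5 sin 220° = -20.89, north 32.5 cos 220° = -24.90
Leg 3 (249°, 19.5 km): east 19.5 sin 249° = -18.20, north 19.5 cos 249° = -6.99
Summing: -33.00 km east, -47.76 km north → (-33.00, -47.76).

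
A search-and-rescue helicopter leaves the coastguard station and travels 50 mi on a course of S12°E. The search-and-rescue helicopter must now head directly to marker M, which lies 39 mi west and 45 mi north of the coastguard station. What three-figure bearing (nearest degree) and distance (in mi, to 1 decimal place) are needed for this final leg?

332°, 106.1 mi

Leg 1 (S12°E, 50 mi): east 50 sin 168° = 10.40, north 50 cos 168° = -48.91
Current position: (10.40, -48.91). Target: (-39, 45). Remaining: Δeast = -49.40, Δnorth = 93.91.
Bearing = atan2(-49.40, 93.91) mod 360° = 332.26°; distance = √((-49.40)² + (93.91)²) = 106.106 mi.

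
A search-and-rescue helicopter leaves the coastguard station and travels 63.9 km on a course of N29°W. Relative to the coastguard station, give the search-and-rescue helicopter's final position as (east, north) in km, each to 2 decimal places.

Leg 1 (N29°W, 63.9 km): east 63.9 sin 331° = -30.98, north 63.9 cos 331° = 55.89
Summing: -30.98 km east, 55.89 km north → (-30.98, 55.89).

(-30.98, 55.89)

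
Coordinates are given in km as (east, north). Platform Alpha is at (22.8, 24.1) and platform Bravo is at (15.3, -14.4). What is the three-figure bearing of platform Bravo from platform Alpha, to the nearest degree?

191°

Δeast = 15.3 − 22.8 = -7.50; Δnorth = -14.4 − 24.1 = -38.50.
Bearing = atan2(Δeast, Δnorth) mod 360° = 191.02° ≈ 191°.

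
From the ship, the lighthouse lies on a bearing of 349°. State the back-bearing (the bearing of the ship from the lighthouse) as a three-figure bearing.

169°

Back-bearing = 349° − 180° = 169°.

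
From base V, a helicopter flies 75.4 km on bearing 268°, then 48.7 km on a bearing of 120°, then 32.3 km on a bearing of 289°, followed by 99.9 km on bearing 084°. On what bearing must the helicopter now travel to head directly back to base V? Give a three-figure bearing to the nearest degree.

280°

Leg 1 (268°, 75.4 km): east 75.4 sin 268° = -75.35, north 75.4 cos 268° = -2.63
Leg 2 (120°, 48.7 km): east 48.7 sin 120° = 42.18, north 48.7 cos 120° = -24.35
Leg 3 (289°, 32.3 km): east 32.3 sin 289° = -30.54, north 32.3 cos 289° = 10.52
Leg 4 (084°, 99.9 km): east 99.9 sin 84° = 99.35, north 99.9 cos 84° = 10.44
Net displacement: 35.63 east, -6.02 north. Direction back to start is (-35.63, 6.02): bearing = atan2(-35.63, 6.02) mod 360° = 279.59° ≈ 280°.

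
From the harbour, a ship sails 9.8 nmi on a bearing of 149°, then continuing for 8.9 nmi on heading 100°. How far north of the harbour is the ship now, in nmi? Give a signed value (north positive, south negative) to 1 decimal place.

Leg 1 (149°, 9.8 nmi): east 9.8 sin 149° = 5.05, north 9.8 cos 149° = -8.40
Leg 2 (100°, 8.9 nmi): east 8.9 sin 100° = 8.76, north 8.9 cos 100° = -1.55
Net north component: -9.95 nmi.

-9.9 nmi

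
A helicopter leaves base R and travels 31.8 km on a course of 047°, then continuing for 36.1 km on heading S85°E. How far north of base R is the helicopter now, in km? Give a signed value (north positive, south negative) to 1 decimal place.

18.5 km

Leg 1 (047°, 31.8 km): east 31.8 sin 47° = 23.26, north 31.8 cos 47° = 21.69
Leg 2 (S85°E, 36.1 km): east 36.1 sin 95° = 35.96, north 36.1 cos 95° = -3.15
Net north component: 18.54 km.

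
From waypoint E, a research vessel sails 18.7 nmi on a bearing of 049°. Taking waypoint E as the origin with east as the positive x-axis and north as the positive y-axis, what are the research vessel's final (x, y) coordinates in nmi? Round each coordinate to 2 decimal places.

Leg 1 (049°, 18.7 nmi): east 18.7 sin 49° = 14.11, north 18.7 cos 49° = 12.27
Summing: 14.11 nmi east, 12.27 nmi north → (14.11, 12.27).

(14.11, 12.27)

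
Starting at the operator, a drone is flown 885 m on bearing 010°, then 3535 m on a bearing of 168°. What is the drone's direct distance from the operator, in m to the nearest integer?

Leg 1 (010°, 885 m): east 885 sin 10° = 153.68, north 885 cos 10° = 871.55
Leg 2 (168°, 3535 m): east 3535 sin 168° = 734.97, north 3535 cos 168° = -3457.75
Net: 888.65 east, -2586.20 north. Distance = √((888.65)² + (-2586.20)²) = 2734.613 m.

2735 m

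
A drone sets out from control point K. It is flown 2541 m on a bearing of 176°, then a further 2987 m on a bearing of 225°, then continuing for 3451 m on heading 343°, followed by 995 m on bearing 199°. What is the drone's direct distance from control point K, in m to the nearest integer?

3989 m

Leg 1 (176°, 2541 m): east 2541 sin 176° = 177.25, north 2541 cos 176° = -2534.81
Leg 2 (225°, 2987 m): east 2987 sin 225° = -2112.13, north 2987 cos 225° = -2112.13
Leg 3 (343°, 3451 m): east 3451 sin 343° = -1008.97, north 3451 cos 343° = 3300.21
Leg 4 (199°, 995 m): east 995 sin 199° = -323.94, north 995 cos 199° = -940.79
Net: -3267.79 east, -2287.52 north. Distance = √((-3267.79)² + (-2287.52)²) = 3988.887 m.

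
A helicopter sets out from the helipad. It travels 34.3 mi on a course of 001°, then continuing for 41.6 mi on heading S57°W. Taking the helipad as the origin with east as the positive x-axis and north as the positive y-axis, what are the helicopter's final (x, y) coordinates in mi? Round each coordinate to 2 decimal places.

Leg 1 (001°, 34.3 mi): east 34.3 sin 1° = 0.60, north 34.3 cos 1° = 34.29
Leg 2 (S57°W, 41.6 mi): east 41.6 sin 237° = -34.89, north 41.6 cos 237° = -22.66
Summing: -34.29 mi east, 11.64 mi north → (-34.29, 11.64).

(-34.29, 11.64)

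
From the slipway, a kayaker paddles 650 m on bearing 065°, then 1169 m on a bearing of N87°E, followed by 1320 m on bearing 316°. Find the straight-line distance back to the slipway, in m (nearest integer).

Leg 1 (065°, 650 m): east 650 sin 65° = 589.10, north 650 cos 65° = 274.70
Leg 2 (N87°E, 1169 m): east 1169 sin 87° = 1167.40, north 1169 cos 87° = 61.18
Leg 3 (316°, 1320 m): east 1320 sin 316° = -916.95, north 1320 cos 316° = 949.53
Net: 839.55 east, 1285.41 north. Distance = √((839.55)² + (1285.41)²) = 1535.293 m.

1535 m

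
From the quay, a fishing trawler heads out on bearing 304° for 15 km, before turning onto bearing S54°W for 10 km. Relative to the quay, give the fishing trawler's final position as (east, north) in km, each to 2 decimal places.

(-20.53, 2.51)

Leg 1 (304°, 15 km): east 15 sin 304° = -12.44, north 15 cos 304° = 8.39
Leg 2 (S54°W, 10 km): east 10 sin 234° = -8.09, north 10 cos 234° = -5.88
Summing: -20.53 km east, 2.51 km north → (-20.53, 2.51).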